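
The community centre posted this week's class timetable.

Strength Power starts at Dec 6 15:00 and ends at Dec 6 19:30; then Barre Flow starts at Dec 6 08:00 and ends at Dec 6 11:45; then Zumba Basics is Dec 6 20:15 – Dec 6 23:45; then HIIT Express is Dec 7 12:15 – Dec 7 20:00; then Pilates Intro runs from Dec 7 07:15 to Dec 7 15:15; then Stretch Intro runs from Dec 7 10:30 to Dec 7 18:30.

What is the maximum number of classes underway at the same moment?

Sweep the timeline, counting +1 at each start and −1 at each end (ends before starts at a tie):
Dec 6 08:00 start Barre Flow → 1
Dec 6 11:45 end Barre Flow → 0
Dec 6 15:00 start Strength Power → 1
Dec 6 19:30 end Strength Power → 0
Dec 6 20:15 start Zumba Basics → 1
Dec 6 23:45 end Zumba Basics → 0
Dec 7 07:15 start Pilates Intro → 1
Dec 7 10:30 start Stretch Intro → 2
Dec 7 12:15 start HIIT Express → 3
Dec 7 15:15 end Pilates Intro → 2
Dec 7 18:30 end Stretch Intro → 1
Dec 7 20:00 end HIIT Express → 0
Peak is 3, at Dec 7 12:15 (HIIT Express, Pilates Intro, Stretch Intro).

3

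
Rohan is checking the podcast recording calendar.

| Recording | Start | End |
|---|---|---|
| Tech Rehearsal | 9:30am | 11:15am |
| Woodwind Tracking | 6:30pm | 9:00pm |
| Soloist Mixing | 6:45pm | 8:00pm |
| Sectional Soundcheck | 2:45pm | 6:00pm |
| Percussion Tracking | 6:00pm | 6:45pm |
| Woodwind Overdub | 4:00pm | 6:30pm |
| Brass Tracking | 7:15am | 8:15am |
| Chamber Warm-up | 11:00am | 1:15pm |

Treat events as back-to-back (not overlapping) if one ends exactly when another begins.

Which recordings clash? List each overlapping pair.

Chamber Warm-up & Tech Rehearsal, Percussion Tracking & Woodwind Overdub, Percussion Tracking & Woodwind Tracking, Sectional Soundcheck & Woodwind Overdub, Soloist Mixing & Woodwind Tracking

Two intervals overlap when each starts before the other ends.
Sorted by start: Brass Tracking, Tech Rehearsal, Chamber Warm-up, Sectional Soundcheck, Woodwind Overdub, Percussion Tracking, Woodwind Tracking, Soloist Mixing.
Tech Rehearsal starts after Brass Tracking ends — done with Brass Tracking.
Chamber Warm-up starts before Tech Rehearsal ends → Tech Rehearsal and Chamber Warm-up overlap.
Sectional Soundcheck starts after Tech Rehearsal ends — done with Tech Rehearsal.
Sectional Soundcheck starts after Chamber Warm-up ends — done with Chamber Warm-up.
Woodwind Overdub starts before Sectional Soundcheck ends → Sectional Soundcheck and Woodwind Overdub overlap.
Percussion Tracking starts exactly when Sectional Soundcheck ends (back-to-back, no overlap) — done with Sectional Soundcheck.
Percussion Tracking starts before Woodwind Overdub ends → Woodwind Overdub and Percussion Tracking overlap.
Woodwind Tracking starts exactly when Woodwind Overdub ends (back-to-back, no overlap) — done with Woodwind Overdub.
Woodwind Tracking starts before Percussion Tracking ends → Percussion Tracking and Woodwind Tracking overlap.
Soloist Mixing starts exactly when Percussion Tracking ends (back-to-back, no overlap).
Soloist Mixing starts before Woodwind Tracking ends → Woodwind Tracking and Soloist Mixing overlap.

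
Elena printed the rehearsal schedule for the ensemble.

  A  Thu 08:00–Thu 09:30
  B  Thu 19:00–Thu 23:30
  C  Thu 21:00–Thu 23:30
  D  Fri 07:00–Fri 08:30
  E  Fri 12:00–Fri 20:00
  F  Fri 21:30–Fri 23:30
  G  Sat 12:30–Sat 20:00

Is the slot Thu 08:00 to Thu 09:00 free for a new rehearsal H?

A: starts Thu 08:00 before H ends Thu 09:00, and ends Thu 09:30 after H starts Thu 08:00 → overlap.
B: starts Thu 19:00 at or after H ends Thu 09:00 → clear.
C: starts Thu 21:00 at or after H ends Thu 09:00 → clear.
D: starts Fri 07:00 at or after H ends Thu 09:00 → clear.
E: starts Fri 12:00 at or after H ends Thu 09:00 → clear.
F: starts Fri 21:30 at or after H ends Thu 09:00 → clear.
G: starts Sat 12:30 at or after H ends Thu 09:00 → clear.
H overlaps A.

No — it overlaps A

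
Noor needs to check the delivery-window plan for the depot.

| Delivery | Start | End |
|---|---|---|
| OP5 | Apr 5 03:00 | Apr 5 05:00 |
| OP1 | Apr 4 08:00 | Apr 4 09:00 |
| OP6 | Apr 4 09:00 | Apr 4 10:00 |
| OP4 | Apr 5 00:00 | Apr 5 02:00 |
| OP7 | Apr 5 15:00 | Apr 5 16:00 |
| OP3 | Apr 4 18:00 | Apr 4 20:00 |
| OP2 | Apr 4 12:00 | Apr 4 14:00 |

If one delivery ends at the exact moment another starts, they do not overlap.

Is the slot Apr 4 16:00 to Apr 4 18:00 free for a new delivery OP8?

Yes — the slot is free

OP1: ends Apr 4 09:00 at or before OP8 starts Apr 4 16:00 → clear.
OP6: ends Apr 4 10:00 at or before OP8 starts Apr 4 16:00 → clear.
OP2: ends Apr 4 14:00 at or before OP8 starts Apr 4 16:00 → clear.
OP3: starts Apr 4 18:00 at or after OP8 ends Apr 4 18:00 → clear.
OP4: starts Apr 5 00:00 at or after OP8 ends Apr 4 18:00 → clear.
OP5: starts Apr 5 03:00 at or after OP8 ends Apr 4 18:00 → clear.
OP7: starts Apr 5 15:00 at or after OP8 ends Apr 4 18:00 → clear.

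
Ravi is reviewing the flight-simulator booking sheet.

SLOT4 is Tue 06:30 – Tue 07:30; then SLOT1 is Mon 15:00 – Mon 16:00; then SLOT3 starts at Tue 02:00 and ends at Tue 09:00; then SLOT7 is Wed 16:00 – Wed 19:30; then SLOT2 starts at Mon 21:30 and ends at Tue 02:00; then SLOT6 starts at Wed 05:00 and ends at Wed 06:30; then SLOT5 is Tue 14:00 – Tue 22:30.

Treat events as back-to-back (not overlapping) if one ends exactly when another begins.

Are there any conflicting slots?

Yes

Check each pair: they overlap iff neither finishes before the other starts.
Sorted by start: SLOT1, SLOT2, SLOT3, SLOT4, SLOT5, SLOT6, SLOT7.
SLOT2 starts after SLOT1 ends, so SLOT1 has no further overlaps.
SLOT3 starts exactly when SLOT2 ends (back-to-back, no overlap), so SLOT2 has no further overlaps.
SLOT4 starts before SLOT3 ends → SLOT3 and SLOT4 overlap.
That's a conflict, so the schedule is not conflict-free.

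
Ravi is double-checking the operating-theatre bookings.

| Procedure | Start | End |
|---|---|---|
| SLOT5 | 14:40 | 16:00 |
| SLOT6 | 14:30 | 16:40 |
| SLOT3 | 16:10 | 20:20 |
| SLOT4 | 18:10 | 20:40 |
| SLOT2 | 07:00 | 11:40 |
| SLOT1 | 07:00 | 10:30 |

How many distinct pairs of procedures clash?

Sorted by start: SLOT1, SLOT2, SLOT6, SLOT5, SLOT3, SLOT4.
SLOT2 starts before SLOT1 ends → SLOT1 and SLOT2 overlap.
SLOT6 starts after SLOT1 ends; SLOT1 is clear from here.
SLOT6 starts after SLOT2 ends; SLOT2 is clear from here.
SLOT5 starts before SLOT6 ends → SLOT6 and SLOT5 overlap.
SLOT3 starts before SLOT6 ends → SLOT6 and SLOT3 overlap.
SLOT4 starts after SLOT6 ends.
SLOT3 starts after SLOT5 ends; SLOT5 is clear from here.
SLOT4 starts before SLOT3 ends → SLOT3 and SLOT4 overlap.
Overlapping pairs: SLOT1 & SLOT2, SLOT3 & SLOT4, SLOT3 & SLOT6, SLOT5 & SLOT6 — 4 in total.

4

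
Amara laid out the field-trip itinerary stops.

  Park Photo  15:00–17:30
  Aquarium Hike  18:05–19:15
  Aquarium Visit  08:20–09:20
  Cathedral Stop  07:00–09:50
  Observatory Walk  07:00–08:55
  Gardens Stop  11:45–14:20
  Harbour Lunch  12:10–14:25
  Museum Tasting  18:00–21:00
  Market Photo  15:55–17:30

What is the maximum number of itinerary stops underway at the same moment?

Sweep the timeline, counting +1 at each start and −1 at each end (ends before starts at a tie):
07:00 start Cathedral Stop → 1
07:00 start Observatory Walk → 2
08:20 start Aquarium Visit → 3
08:55 end Observatory Walk → 2
09:20 end Aquarium Visit → 1
09:50 end Cathedral Stop → 0
11:45 start Gardens Stop → 1
12:10 start Harbour Lunch → 2
14:20 end Gardens Stop → 1
14:25 end Harbour Lunch → 0
15:00 start Park Photo → 1
15:55 start Market Photo → 2
17:30 end Market Photo → 1
17:30 end Park Photo → 0
18:00 start Museum Tasting → 1
18:05 start Aquarium Hike → 2
19:15 end Aquarium Hike → 1
21:00 end Museum Tasting → 0
Peak is 3, at 08:20 (Aquarium Visit, Cathedral Stop, Observatory Walk).

3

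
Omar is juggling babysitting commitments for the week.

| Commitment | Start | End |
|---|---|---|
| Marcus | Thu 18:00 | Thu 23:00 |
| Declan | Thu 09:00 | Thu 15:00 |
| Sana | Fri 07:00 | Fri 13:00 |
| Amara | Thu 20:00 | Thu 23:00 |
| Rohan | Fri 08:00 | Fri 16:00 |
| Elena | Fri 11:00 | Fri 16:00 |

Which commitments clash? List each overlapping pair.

Sorted by start: Declan, Marcus, Amara, Sana, Rohan, Elena.
Marcus starts after Declan ends — done with Declan.
Amara starts before Marcus ends → Marcus and Amara overlap.
Sana starts after Marcus ends — done with Marcus.
Sana starts after Amara ends — done with Amara.
Rohan starts before Sana ends → Sana and Rohan overlap.
Elena starts before Sana ends → Sana and Elena overlap.
Elena starts before Rohan ends → Rohan and Elena overlap.

Amara & Marcus, Elena & Rohan, Elena & Sana, Rohan & Sana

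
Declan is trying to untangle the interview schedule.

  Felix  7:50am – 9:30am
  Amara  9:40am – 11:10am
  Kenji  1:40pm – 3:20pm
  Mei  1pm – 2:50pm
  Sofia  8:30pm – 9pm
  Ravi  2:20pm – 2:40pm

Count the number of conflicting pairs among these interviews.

3

Sorted by start: Felix, Amara, Mei, Kenji, Ravi, Sofia.
Amara starts after Felix ends, so Felix has no further overlaps.
Mei starts after Amara ends, so Amara has no further overlaps.
Kenji starts before Mei ends → Mei and Kenji overlap.
Ravi starts before Mei ends → Mei and Ravi overlap.
Sofia starts after Mei ends.
Ravi starts before Kenji ends → Kenji and Ravi overlap.
Sofia starts after Kenji ends.
Sofia starts after Ravi ends.
Overlapping pairs: Kenji & Mei, Kenji & Ravi, Mei & Ravi — 3 in total.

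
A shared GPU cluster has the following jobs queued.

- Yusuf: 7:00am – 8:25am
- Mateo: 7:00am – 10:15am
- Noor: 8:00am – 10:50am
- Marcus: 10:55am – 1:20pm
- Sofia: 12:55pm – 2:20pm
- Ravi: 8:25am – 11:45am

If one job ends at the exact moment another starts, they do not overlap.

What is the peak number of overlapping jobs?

Sweep the timeline, counting +1 at each start and −1 at each end (ends before starts at a tie):
7:00am start Mateo → 1
7:00am start Yusuf → 2
8:00am start Noor → 3
8:25am end Yusuf → 2
8:25am start Ravi → 3
10:15am end Mateo → 2
10:50am end Noor → 1
10:55am start Marcus → 2
11:45am end Ravi → 1
12:55pm start Sofia → 2
1:20pm end Marcus → 1
2:20pm end Sofia → 0
Peak is 3, at 8:00am (Mateo, Noor, Yusuf).

3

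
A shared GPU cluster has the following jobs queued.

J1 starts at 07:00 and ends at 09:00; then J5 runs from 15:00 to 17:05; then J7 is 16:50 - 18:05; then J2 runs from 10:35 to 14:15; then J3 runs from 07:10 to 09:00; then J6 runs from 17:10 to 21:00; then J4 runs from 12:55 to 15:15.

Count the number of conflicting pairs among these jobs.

Sorted by start: J1, J3, J2, J4, J5, J7, J6.
J3 starts before J1 ends → J1 and J3 overlap.
J2 starts after J1 ends, so J1 has no further overlaps.
J2 starts after J3 ends, so J3 has no further overlaps.
J4 starts before J2 ends → J2 and J4 overlap.
J5 starts after J2 ends, so J2 has no further overlaps.
J5 starts before J4 ends → J4 and J5 overlap.
J7 starts after J4 ends, so J4 has no further overlaps.
J7 starts before J5 ends → J5 and J7 overlap.
J6 starts after J5 ends.
J6 starts before J7 ends → J7 and J6 overlap.
Overlapping pairs: J1 & J3, J2 & J4, J4 & J5, J5 & J7, J6 & J7 — 5 in total.

5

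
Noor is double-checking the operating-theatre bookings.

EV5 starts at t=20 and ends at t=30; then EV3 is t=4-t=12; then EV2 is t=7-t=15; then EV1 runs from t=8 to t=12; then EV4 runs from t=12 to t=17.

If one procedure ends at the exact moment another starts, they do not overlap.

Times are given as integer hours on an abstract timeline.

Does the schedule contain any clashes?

Check each pair: they overlap iff neither finishes before the other starts.
Sorted by start: EV3, EV2, EV1, EV4, EV5.
EV2 starts before EV3 ends → EV3 and EV2 overlap.
That's a conflict, so the schedule is not conflict-free.

Yes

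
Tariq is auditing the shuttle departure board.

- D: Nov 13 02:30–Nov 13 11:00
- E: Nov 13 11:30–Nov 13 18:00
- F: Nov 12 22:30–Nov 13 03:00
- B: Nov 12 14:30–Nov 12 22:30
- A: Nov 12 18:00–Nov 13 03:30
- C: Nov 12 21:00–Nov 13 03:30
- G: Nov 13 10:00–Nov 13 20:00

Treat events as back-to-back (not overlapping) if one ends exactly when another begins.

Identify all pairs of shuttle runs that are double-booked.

A & B, A & C, A & D, A & F, B & C, C & D, C & F, D & F, D & G, E & G

Sorted by start: B, A, C, F, D, G, E.
A starts before B ends → B and A overlap.
C starts before B ends → B and C overlap.
F starts exactly when B ends (back-to-back, no overlap) — done with B.
C starts before A ends → A and C overlap.
F starts before A ends → A and F overlap.
D starts before A ends → A and D overlap.
G starts after A ends — done with A.
F starts before C ends → C and F overlap.
D starts before C ends → C and D overlap.
G starts after C ends — done with C.
D starts before F ends → F and D overlap.
G starts after F ends — done with F.
G starts before D ends → D and G overlap.
E starts after D ends.
E starts before G ends → G and E overlap.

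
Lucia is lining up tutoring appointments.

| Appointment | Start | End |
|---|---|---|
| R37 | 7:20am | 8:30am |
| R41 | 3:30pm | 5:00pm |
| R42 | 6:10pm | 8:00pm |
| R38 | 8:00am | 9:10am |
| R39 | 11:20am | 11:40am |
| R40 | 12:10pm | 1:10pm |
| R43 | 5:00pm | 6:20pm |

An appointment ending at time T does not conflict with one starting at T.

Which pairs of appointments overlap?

R37 & R38, R42 & R43

Sorted by start: R37, R38, R39, R40, R41, R43, R42.
R38 starts before R37 ends → R37 and R38 overlap.
R39 starts after R37 ends, so R37 has no further overlaps.
R39 starts after R38 ends, so R38 has no further overlaps.
R40 starts after R39 ends, so R39 has no further overlaps.
R41 starts after R40 ends, so R40 has no further overlaps.
R43 starts exactly when R41 ends (back-to-back, no overlap), so R41 has no further overlaps.
R42 starts before R43 ends → R43 and R42 overlap.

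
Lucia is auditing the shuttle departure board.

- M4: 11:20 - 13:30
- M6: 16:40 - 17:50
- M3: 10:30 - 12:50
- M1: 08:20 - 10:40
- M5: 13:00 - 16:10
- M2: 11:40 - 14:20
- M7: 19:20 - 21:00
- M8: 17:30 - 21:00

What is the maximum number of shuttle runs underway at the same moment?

Sort all start/end points and keep a running count:
08:20 start M1 → 1
10:30 start M3 → 2
10:40 end M1 → 1
11:20 start M4 → 2
11:40 start M2 → 3
12:50 end M3 → 2
13:00 start M5 → 3
13:30 end M4 → 2
14:20 end M2 → 1
16:10 end M5 → 0
16:40 start M6 → 1
17:30 start M8 → 2
17:50 end M6 → 1
19:20 start M7 → 2
21:00 end M7 → 1
21:00 end M8 → 0
Peak is 3, at 11:40 (M2, M3, M4).

3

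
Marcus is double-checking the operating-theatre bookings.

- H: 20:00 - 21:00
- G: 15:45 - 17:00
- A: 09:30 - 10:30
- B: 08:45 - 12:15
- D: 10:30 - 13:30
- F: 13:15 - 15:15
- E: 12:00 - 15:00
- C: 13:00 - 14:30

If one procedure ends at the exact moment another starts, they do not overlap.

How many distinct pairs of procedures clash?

Sorted by start: B, A, D, E, C, F, G, H.
A starts before B ends → B and A overlap.
D starts before B ends → B and D overlap.
E starts before B ends → B and E overlap.
C starts after B ends, so B has no further overlaps.
D starts exactly when A ends (back-to-back, no overlap), so A has no further overlaps.
E starts before D ends → D and E overlap.
C starts before D ends → D and C overlap.
F starts before D ends → D and F overlap.
G starts after D ends, so D has no further overlaps.
C starts before E ends → E and C overlap.
F starts before E ends → E and F overlap.
G starts after E ends, so E has no further overlaps.
F starts before C ends → C and F overlap.
G starts after C ends, so C has no further overlaps.
G starts after F ends, so F has no further overlaps.
H starts after G ends.
Overlapping pairs: A & B, B & D, B & E, C & D, C & E, C & F, D & E, D & F, E & F — 9 in total.

9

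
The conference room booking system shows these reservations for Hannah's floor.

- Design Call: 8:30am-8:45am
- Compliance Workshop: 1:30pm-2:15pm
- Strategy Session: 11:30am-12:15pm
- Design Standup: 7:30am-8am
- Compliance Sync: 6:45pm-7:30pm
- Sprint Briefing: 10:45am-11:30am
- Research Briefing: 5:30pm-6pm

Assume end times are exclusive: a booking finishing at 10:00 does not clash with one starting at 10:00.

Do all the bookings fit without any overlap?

Sorted by start: Design Standup, Design Call, Sprint Briefing, Strategy Session, Compliance Workshop, Research Briefing, Compliance Sync.
Design Call starts after Design Standup ends, so Design Standup has no further overlaps.
Sprint Briefing starts after Design Call ends, so Design Call has no further overlaps.
Strategy Session starts exactly when Sprint Briefing ends (back-to-back, no overlap), so Sprint Briefing has no further overlaps.
Compliance Workshop starts after Strategy Session ends, so Strategy Session has no further overlaps.
Research Briefing starts after Compliance Workshop ends, so Compliance Workshop has no further overlaps.
Compliance Sync starts after Research Briefing ends.
Every pair is clear; the schedule has no overlaps.

Yes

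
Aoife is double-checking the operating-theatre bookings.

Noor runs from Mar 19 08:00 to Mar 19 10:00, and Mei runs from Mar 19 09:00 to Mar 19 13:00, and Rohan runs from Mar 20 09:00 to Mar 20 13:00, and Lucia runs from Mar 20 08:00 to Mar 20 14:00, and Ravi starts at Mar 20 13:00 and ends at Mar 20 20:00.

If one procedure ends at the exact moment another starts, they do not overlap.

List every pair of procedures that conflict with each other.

Lucia & Ravi, Lucia & Rohan, Mei & Noor

Two intervals overlap when each starts before the other ends.
Sorted by start: Noor, Mei, Lucia, Rohan, Ravi.
Mei starts before Noor ends → Noor and Mei overlap.
Lucia starts after Noor ends; Noor is clear from here.
Lucia starts after Mei ends; Mei is clear from here.
Rohan starts before Lucia ends → Lucia and Rohan overlap.
Ravi starts before Lucia ends → Lucia and Ravi overlap.
Ravi starts exactly when Rohan ends (back-to-back, no overlap).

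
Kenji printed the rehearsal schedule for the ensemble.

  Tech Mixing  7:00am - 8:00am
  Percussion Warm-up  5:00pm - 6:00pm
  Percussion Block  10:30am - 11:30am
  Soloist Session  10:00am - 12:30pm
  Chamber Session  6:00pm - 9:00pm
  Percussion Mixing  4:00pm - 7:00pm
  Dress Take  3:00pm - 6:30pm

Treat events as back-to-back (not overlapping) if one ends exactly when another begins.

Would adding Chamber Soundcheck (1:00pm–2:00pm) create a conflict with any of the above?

Tech Mixing: ends 8:00am at or before Chamber Soundcheck starts 1:00pm → clear.
Soloist Session: ends 12:30pm at or before Chamber Soundcheck starts 1:00pm → clear.
Percussion Block: ends 11:30am at or before Chamber Soundcheck starts 1:00pm → clear.
Dress Take: starts 3:00pm at or after Chamber Soundcheck ends 2:00pm → clear.
Percussion Mixing: starts 4:00pm at or after Chamber Soundcheck ends 2:00pm → clear.
Percussion Warm-up: starts 5:00pm at or after Chamber Soundcheck ends 2:00pm → clear.
Chamber Session: starts 6:00pm at or after Chamber Soundcheck ends 2:00pm → clear.

No — it doesn't clash with anything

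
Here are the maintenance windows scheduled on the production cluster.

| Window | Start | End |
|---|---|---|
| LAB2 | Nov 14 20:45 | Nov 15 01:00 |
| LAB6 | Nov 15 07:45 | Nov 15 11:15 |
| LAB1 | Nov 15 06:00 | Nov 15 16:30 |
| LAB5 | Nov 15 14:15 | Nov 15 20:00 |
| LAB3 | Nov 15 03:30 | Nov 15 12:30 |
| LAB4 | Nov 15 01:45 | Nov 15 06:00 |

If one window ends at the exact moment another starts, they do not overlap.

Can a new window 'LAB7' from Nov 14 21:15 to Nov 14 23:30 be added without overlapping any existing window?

No — it overlaps LAB2

LAB2: starts Nov 14 20:45 before LAB7 ends Nov 14 23:30, and ends Nov 15 01:00 after LAB7 starts Nov 14 21:15 → overlap.
LAB4: starts Nov 15 01:45 at or after LAB7 ends Nov 14 23:30 → clear.
LAB3: starts Nov 15 03:30 at or after LAB7 ends Nov 14 23:30 → clear.
LAB1: starts Nov 15 06:00 at or after LAB7 ends Nov 14 23:30 → clear.
LAB6: starts Nov 15 07:45 at or after LAB7 ends Nov 14 23:30 → clear.
LAB5: starts Nov 15 14:15 at or after LAB7 ends Nov 14 23:30 → clear.
LAB7 overlaps LAB2.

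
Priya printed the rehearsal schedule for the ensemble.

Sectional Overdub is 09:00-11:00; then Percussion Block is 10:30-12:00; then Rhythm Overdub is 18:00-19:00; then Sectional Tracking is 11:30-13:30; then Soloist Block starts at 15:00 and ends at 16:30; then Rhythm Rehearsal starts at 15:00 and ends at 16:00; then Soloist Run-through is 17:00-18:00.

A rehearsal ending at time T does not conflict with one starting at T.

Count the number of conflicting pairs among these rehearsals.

Two intervals overlap when each starts before the other ends.
Sorted by start: Sectional Overdub, Percussion Block, Sectional Tracking, Soloist Block, Rhythm Rehearsal, Soloist Run-through, Rhythm Overdub.
Percussion Block starts before Sectional Overdub ends → Sectional Overdub and Percussion Block overlap.
Sectional Tracking starts after Sectional Overdub ends, so Sectional Overdub has no further overlaps.
Sectional Tracking starts before Percussion Block ends → Percussion Block and Sectional Tracking overlap.
Soloist Block starts after Percussion Block ends, so Percussion Block has no further overlaps.
Soloist Block starts after Sectional Tracking ends, so Sectional Tracking has no further overlaps.
Rhythm Rehearsal starts before Soloist Block ends → Soloist Block and Rhythm Rehearsal overlap.
Soloist Run-through starts after Soloist Block ends, so Soloist Block has no further overlaps.
Soloist Run-through starts after Rhythm Rehearsal ends, so Rhythm Rehearsal has no further overlaps.
Rhythm Overdub starts exactly when Soloist Run-through ends (back-to-back, no overlap).
Overlapping pairs: Percussion Block & Sectional Overdub, Percussion Block & Sectional Tracking, Rhythm Rehearsal & Soloist Block — 3 in total.

3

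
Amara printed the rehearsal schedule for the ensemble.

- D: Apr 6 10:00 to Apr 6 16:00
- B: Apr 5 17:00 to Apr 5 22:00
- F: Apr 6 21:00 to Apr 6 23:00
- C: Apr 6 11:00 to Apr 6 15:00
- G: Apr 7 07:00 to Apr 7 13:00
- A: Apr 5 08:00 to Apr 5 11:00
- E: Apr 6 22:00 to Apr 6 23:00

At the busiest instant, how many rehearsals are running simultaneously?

2

Sweep the timeline, counting +1 at each start and −1 at each end (ends before starts at a tie):
Apr 5 08:00 start A → 1
Apr 5 11:00 end A → 0
Apr 5 17:00 start B → 1
Apr 5 22:00 end B → 0
Apr 6 10:00 start D → 1
Apr 6 11:00 start C → 2
Apr 6 15:00 end C → 1
Apr 6 16:00 end D → 0
Apr 6 21:00 start F → 1
Apr 6 22:00 start E → 2
Apr 6 23:00 end E → 1
Apr 6 23:00 end F → 0
Apr 7 07:00 start G → 1
Apr 7 13:00 end G → 0
Peak is 2, at Apr 6 11:00 (C, D).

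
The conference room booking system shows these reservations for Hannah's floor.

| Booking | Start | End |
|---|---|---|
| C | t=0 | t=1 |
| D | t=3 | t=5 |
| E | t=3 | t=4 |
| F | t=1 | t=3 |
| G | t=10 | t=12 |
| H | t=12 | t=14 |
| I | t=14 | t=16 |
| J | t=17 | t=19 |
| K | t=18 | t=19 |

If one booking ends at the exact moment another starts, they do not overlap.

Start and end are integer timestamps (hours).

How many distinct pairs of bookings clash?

2

Sorted by start: C, F, D, E, G, H, I, J, K.
F starts exactly when C ends (back-to-back, no overlap), so nothing later overlaps C either.
D starts exactly when F ends (back-to-back, no overlap), so nothing later overlaps F either.
E starts before D ends → D and E overlap.
G starts after D ends, so nothing later overlaps D either.
G starts after E ends, so nothing later overlaps E either.
H starts exactly when G ends (back-to-back, no overlap), so nothing later overlaps G either.
I starts exactly when H ends (back-to-back, no overlap), so nothing later overlaps H either.
J starts after I ends, so nothing later overlaps I either.
K starts before J ends → J and K overlap.
Overlapping pairs: D & E, J & K — 2 in total.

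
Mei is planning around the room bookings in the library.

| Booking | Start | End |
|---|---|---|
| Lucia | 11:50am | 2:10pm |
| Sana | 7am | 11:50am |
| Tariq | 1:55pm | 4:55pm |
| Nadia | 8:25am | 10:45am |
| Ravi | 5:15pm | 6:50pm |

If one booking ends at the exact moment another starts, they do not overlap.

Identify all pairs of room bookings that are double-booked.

Lucia & Tariq, Nadia & Sana

Check each pair: they overlap iff neither finishes before the other starts.
Sorted by start: Sana, Nadia, Lucia, Tariq, Ravi.
Nadia starts before Sana ends → Sana and Nadia overlap.
Lucia starts exactly when Sana ends (back-to-back, no overlap), so nothing later overlaps Sana either.
Lucia starts after Nadia ends, so nothing later overlaps Nadia either.
Tariq starts before Lucia ends → Lucia and Tariq overlap.
Ravi starts after Lucia ends.
Ravi starts after Tariq ends.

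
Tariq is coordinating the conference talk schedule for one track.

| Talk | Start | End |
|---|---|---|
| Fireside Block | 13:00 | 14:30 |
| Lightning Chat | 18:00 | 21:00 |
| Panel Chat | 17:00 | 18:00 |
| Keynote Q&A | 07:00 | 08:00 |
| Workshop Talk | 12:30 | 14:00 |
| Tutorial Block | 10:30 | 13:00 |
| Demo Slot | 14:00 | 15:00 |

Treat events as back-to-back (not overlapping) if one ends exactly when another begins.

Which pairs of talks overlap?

Two intervals overlap when each starts before the other ends.
Sorted by start: Keynote Q&A, Tutorial Block, Workshop Talk, Fireside Block, Demo Slot, Panel Chat, Lightning Chat.
Tutorial Block starts after Keynote Q&A ends, so nothing later overlaps Keynote Q&A either.
Workshop Talk starts before Tutorial Block ends → Tutorial Block and Workshop Talk overlap.
Fireside Block starts exactly when Tutorial Block ends (back-to-back, no overlap), so nothing later overlaps Tutorial Block either.
Fireside Block starts before Workshop Talk ends → Workshop Talk and Fireside Block overlap.
Demo Slot starts exactly when Workshop Talk ends (back-to-back, no overlap), so nothing later overlaps Workshop Talk either.
Demo Slot starts before Fireside Block ends → Fireside Block and Demo Slot overlap.
Panel Chat starts after Fireside Block ends, so nothing later overlaps Fireside Block either.
Panel Chat starts after Demo Slot ends, so nothing later overlaps Demo Slot either.
Lightning Chat starts exactly when Panel Chat ends (back-to-back, no overlap).

Demo Slot & Fireside Block, Fireside Block & Workshop Talk, Tutorial Block & Workshop Talk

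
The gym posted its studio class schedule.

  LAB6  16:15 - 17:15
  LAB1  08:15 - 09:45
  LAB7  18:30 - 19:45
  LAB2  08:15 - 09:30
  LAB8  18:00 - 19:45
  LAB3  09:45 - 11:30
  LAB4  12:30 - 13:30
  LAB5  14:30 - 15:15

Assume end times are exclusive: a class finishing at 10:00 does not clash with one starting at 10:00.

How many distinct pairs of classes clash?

Check each pair: they overlap iff neither finishes before the other starts.
Sorted by start: LAB1, LAB2, LAB3, LAB4, LAB5, LAB6, LAB8, LAB7.
LAB2 starts before LAB1 ends → LAB1 and LAB2 overlap.
LAB3 starts exactly when LAB1 ends (back-to-back, no overlap); LAB1 is clear from here.
LAB3 starts after LAB2 ends; LAB2 is clear from here.
LAB4 starts after LAB3 ends; LAB3 is clear from here.
LAB5 starts after LAB4 ends; LAB4 is clear from here.
LAB6 starts after LAB5 ends; LAB5 is clear from here.
LAB8 starts after LAB6 ends; LAB6 is clear from here.
LAB7 starts before LAB8 ends → LAB8 and LAB7 overlap.
Overlapping pairs: LAB1 & LAB2, LAB7 & LAB8 — 2 in total.

2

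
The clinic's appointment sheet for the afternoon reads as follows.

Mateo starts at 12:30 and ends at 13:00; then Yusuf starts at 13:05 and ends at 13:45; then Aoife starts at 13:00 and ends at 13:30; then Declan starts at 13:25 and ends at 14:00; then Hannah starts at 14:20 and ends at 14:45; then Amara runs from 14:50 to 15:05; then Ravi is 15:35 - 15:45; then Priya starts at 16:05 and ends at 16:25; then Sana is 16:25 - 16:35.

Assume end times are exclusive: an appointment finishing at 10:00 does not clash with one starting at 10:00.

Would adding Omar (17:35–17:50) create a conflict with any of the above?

Mateo: ends 13:00 at or before Omar starts 17:35 → clear.
Aoife: ends 13:30 at or before Omar starts 17:35 → clear.
Yusuf: ends 13:45 at or before Omar starts 17:35 → clear.
Declan: ends 14:00 at or before Omar starts 17:35 → clear.
Hannah: ends 14:45 at or before Omar starts 17:35 → clear.
Amara: ends 15:05 at or before Omar starts 17:35 → clear.
Ravi: ends 15:45 at or before Omar starts 17:35 → clear.
Priya: ends 16:25 at or before Omar starts 17:35 → clear.
Sana: ends 16:35 at or before Omar starts 17:35 → clear.

No — it doesn't clash with anything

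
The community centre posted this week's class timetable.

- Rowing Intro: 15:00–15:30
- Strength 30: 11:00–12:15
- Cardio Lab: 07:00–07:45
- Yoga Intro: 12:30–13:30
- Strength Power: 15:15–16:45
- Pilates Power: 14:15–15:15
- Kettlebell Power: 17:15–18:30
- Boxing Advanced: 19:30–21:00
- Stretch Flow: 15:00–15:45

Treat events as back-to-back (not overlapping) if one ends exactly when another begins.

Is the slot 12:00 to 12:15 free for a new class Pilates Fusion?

No — it overlaps Strength 30

Cardio Lab: ends 07:45 at or before Pilates Fusion starts 12:00 → clear.
Strength 30: starts 11:00 before Pilates Fusion ends 12:15, and ends 12:15 after Pilates Fusion starts 12:00 → overlap.
Yoga Intro: starts 12:30 at or after Pilates Fusion ends 12:15 → clear.
Pilates Power: starts 14:15 at or after Pilates Fusion ends 12:15 → clear.
Stretch Flow: starts 15:00 at or after Pilates Fusion ends 12:15 → clear.
Rowing Intro: starts 15:00 at or after Pilates Fusion ends 12:15 → clear.
Strength Power: starts 15:15 at or after Pilates Fusion ends 12:15 → clear.
Kettlebell Power: starts 17:15 at or after Pilates Fusion ends 12:15 → clear.
Boxing Advanced: starts 19:30 at or after Pilates Fusion ends 12:15 → clear.
Pilates Fusion overlaps Strength 30.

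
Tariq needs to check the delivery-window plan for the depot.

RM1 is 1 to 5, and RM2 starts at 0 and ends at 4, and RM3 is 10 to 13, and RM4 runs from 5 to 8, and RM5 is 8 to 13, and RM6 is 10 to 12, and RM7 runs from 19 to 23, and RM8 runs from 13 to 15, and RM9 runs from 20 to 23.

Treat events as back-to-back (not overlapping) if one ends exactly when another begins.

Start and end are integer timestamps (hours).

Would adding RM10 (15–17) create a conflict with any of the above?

RM2: ends 4 at or before RM10 starts 15 → clear.
RM1: ends 5 at or before RM10 starts 15 → clear.
RM4: ends 8 at or before RM10 starts 15 → clear.
RM5: ends 13 at or before RM10 starts 15 → clear.
RM3: ends 13 at or before RM10 starts 15 → clear.
RM6: ends 12 at or before RM10 starts 15 → clear.
RM8: ends 15 at or before RM10 starts 15 → clear.
RM7: starts 19 at or after RM10 ends 17 → clear.
RM9: starts 20 at or after RM10 ends 17 → clear.

No — it doesn't clash with anything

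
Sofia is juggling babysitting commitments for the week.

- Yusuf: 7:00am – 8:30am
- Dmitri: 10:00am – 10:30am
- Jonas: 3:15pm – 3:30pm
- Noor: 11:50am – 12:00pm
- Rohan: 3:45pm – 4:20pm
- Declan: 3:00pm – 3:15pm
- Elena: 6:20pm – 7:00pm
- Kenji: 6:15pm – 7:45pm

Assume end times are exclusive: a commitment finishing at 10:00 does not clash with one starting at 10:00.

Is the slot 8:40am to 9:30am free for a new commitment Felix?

Yusuf: ends 8:30am at or before Felix starts 8:40am → clear.
Dmitri: starts 10:00am at or after Felix ends 9:30am → clear.
Noor: starts 11:50am at or after Felix ends 9:30am → clear.
Declan: starts 3:00pm at or after Felix ends 9:30am → clear.
Jonas: starts 3:15pm at or after Felix ends 9:30am → clear.
Rohan: starts 3:45pm at or after Felix ends 9:30am → clear.
Kenji: starts 6:15pm at or after Felix ends 9:30am → clear.
Elena: starts 6:20pm at or after Felix ends 9:30am → clear.

Yes — the slot is free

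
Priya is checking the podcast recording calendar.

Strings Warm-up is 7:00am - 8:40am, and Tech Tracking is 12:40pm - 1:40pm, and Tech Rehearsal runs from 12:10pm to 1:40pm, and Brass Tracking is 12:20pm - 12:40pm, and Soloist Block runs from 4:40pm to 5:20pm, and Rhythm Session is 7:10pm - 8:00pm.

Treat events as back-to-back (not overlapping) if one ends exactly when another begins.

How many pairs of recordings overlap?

Sorted by start: Strings Warm-up, Tech Rehearsal, Brass Tracking, Tech Tracking, Soloist Block, Rhythm Session.
Tech Rehearsal starts after Strings Warm-up ends — done with Strings Warm-up.
Brass Tracking starts before Tech Rehearsal ends → Tech Rehearsal and Brass Tracking overlap.
Tech Tracking starts before Tech Rehearsal ends → Tech Rehearsal and Tech Tracking overlap.
Soloist Block starts after Tech Rehearsal ends — done with Tech Rehearsal.
Tech Tracking starts exactly when Brass Tracking ends (back-to-back, no overlap) — done with Brass Tracking.
Soloist Block starts after Tech Tracking ends — done with Tech Tracking.
Rhythm Session starts after Soloist Block ends.
Overlapping pairs: Brass Tracking & Tech Rehearsal, Tech Rehearsal & Tech Tracking — 2 in total.

2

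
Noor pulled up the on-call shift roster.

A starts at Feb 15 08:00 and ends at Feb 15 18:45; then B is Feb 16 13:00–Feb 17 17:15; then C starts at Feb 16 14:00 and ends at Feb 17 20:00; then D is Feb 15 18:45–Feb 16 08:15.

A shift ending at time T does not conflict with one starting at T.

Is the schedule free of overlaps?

Sorted by start: A, D, B, C.
D starts exactly when A ends (back-to-back, no overlap) — done with A.
B starts after D ends — done with D.
C starts before B ends → B and C overlap.
That's a conflict, so the schedule is not conflict-free.

No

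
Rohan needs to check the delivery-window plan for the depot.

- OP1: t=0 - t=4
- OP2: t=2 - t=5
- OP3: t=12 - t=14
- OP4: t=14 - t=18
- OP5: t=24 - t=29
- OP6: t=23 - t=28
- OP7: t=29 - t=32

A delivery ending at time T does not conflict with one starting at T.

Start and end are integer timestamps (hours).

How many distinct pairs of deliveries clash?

Check each pair: they overlap iff neither finishes before the other starts.
Sorted by start: OP1, OP2, OP3, OP4, OP6, OP5, OP7.
OP2 starts before OP1 ends → OP1 and OP2 overlap.
OP3 starts after OP1 ends — done with OP1.
OP3 starts after OP2 ends — done with OP2.
OP4 starts exactly when OP3 ends (back-to-back, no overlap) — done with OP3.
OP6 starts after OP4 ends — done with OP4.
OP5 starts before OP6 ends → OP6 and OP5 overlap.
OP7 starts after OP6 ends.
OP7 starts exactly when OP5 ends (back-to-back, no overlap).
Overlapping pairs: OP1 & OP2, OP5 & OP6 — 2 in total.

2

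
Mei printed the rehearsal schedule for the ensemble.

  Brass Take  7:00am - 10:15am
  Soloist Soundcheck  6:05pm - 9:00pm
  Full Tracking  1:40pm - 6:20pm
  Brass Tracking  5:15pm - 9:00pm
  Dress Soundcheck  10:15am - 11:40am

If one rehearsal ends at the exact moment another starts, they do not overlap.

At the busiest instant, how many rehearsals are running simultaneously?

3

Walk through starts and ends in time order (an end at T is processed before a start at T):
7:00am start Brass Take → 1
10:15am end Brass Take → 0
10:15am start Dress Soundcheck → 1
11:40am end Dress Soundcheck → 0
1:40pm start Full Tracking → 1
5:15pm start Brass Tracking → 2
6:05pm start Soloist Soundcheck → 3
6:20pm end Full Tracking → 2
9:00pm end Brass Tracking → 1
9:00pm end Soloist Soundcheck → 0
Peak is 3, at 6:05pm (Brass Tracking, Full Tracking, Soloist Soundcheck).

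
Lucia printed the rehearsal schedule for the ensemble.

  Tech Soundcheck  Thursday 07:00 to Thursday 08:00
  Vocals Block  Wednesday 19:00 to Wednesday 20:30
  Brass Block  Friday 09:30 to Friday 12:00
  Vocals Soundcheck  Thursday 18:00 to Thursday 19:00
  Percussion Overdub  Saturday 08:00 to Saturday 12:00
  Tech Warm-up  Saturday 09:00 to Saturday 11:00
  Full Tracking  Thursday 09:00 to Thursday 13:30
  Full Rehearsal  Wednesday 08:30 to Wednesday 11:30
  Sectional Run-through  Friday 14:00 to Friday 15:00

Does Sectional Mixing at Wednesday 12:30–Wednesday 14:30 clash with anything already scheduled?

Full Rehearsal: ends Wednesday 11:30 at or before Sectional Mixing starts Wednesday 12:30 → clear.
Vocals Block: starts Wednesday 19:00 at or after Sectional Mixing ends Wednesday 14:30 → clear.
Tech Soundcheck: starts Thursday 07:00 at or after Sectional Mixing ends Wednesday 14:30 → clear.
Full Tracking: starts Thursday 09:00 at or after Sectional Mixing ends Wednesday 14:30 → clear.
Vocals Soundcheck: starts Thursday 18:00 at or after Sectional Mixing ends Wednesday 14:30 → clear.
Brass Block: starts Friday 09:30 at or after Sectional Mixing ends Wednesday 14:30 → clear.
Sectional Run-through: starts Friday 14:00 at or after Sectional Mixing ends Wednesday 14:30 → clear.
Percussion Overdub: starts Saturday 08:00 at or after Sectional Mixing ends Wednesday 14:30 → clear.
Tech Warm-up: starts Saturday 09:00 at or after Sectional Mixing ends Wednesday 14:30 → clear.

No — it doesn't clash with anything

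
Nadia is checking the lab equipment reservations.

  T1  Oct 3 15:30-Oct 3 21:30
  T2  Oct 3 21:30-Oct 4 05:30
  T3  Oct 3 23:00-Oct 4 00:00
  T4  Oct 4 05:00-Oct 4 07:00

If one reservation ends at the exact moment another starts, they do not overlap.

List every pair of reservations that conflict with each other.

Sorted by start: T1, T2, T3, T4.
T2 starts exactly when T1 ends (back-to-back, no overlap), so nothing later overlaps T1 either.
T3 starts before T2 ends → T2 and T3 overlap.
T4 starts before T2 ends → T2 and T4 overlap.
T4 starts after T3 ends.

T2 & T3, T2 & T4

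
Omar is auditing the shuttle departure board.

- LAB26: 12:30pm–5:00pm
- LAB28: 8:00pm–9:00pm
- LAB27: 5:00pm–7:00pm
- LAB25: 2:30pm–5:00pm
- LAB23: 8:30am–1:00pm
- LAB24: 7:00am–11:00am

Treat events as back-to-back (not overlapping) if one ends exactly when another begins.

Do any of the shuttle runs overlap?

Yes

Sorted by start: LAB24, LAB23, LAB26, LAB25, LAB27, LAB28.
LAB23 starts before LAB24 ends → LAB24 and LAB23 overlap.
That's a conflict, so the schedule is not conflict-free.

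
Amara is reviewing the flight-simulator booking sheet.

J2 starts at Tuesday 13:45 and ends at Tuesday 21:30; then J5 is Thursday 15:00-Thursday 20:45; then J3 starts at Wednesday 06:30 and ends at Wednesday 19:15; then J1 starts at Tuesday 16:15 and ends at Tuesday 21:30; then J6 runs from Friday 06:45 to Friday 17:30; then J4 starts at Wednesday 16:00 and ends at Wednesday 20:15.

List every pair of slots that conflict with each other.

Sorted by start: J2, J1, J3, J4, J5, J6.
J1 starts before J2 ends → J2 and J1 overlap.
J3 starts after J2 ends; J2 is clear from here.
J3 starts after J1 ends; J1 is clear from here.
J4 starts before J3 ends → J3 and J4 overlap.
J5 starts after J3 ends; J3 is clear from here.
J5 starts after J4 ends; J4 is clear from here.
J6 starts after J5 ends.

J1 & J2, J3 & J4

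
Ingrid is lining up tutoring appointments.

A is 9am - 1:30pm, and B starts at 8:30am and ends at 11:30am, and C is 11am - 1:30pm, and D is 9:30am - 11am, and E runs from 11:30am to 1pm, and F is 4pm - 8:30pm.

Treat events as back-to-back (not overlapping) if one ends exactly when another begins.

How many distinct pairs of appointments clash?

Check each pair: they overlap iff neither finishes before the other starts.
Sorted by start: B, A, D, C, E, F.
A starts before B ends → B and A overlap.
D starts before B ends → B and D overlap.
C starts before B ends → B and C overlap.
E starts exactly when B ends (back-to-back, no overlap), so B has no further overlaps.
D starts before A ends → A and D overlap.
C starts before A ends → A and C overlap.
E starts before A ends → A and E overlap.
F starts after A ends.
C starts exactly when D ends (back-to-back, no overlap), so D has no further overlaps.
E starts before C ends → C and E overlap.
F starts after C ends.
F starts after E ends.
Overlapping pairs: A & B, A & C, A & D, A & E, B & C, B & D, C & E — 7 in total.

7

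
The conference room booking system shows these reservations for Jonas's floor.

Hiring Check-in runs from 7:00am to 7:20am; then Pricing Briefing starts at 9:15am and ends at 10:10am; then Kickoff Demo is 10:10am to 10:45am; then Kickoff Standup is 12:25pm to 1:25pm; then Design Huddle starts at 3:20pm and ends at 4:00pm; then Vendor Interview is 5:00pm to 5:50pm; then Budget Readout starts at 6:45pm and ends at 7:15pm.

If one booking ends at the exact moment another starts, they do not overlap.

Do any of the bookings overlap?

No

Check each pair: they overlap iff neither finishes before the other starts.
Sorted by start: Hiring Check-in, Pricing Briefing, Kickoff Demo, Kickoff Standup, Design Huddle, Vendor Interview, Budget Readout.
Pricing Briefing starts after Hiring Check-in ends, so nothing later overlaps Hiring Check-in either.
Kickoff Demo starts exactly when Pricing Briefing ends (back-to-back, no overlap), so nothing later overlaps Pricing Briefing either.
Kickoff Standup starts after Kickoff Demo ends, so nothing later overlaps Kickoff Demo either.
Design Huddle starts after Kickoff Standup ends, so nothing later overlaps Kickoff Standup either.
Vendor Interview starts after Design Huddle ends, so nothing later overlaps Design Huddle either.
Budget Readout starts after Vendor Interview ends.
Every pair is clear; the schedule has no overlaps.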